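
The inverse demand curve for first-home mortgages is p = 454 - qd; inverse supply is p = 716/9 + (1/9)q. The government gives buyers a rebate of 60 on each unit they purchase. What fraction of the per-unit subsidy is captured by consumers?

Pre-subsidy: 454 - q = 716/9 + (1/9)q gives q* = 337 and p* = 117.
With the rebate, buyers effectively pay pb = ps − 60, where ps is the price sellers receive.
On the curves, pb = 454 - q and ps = 716/9 + (1/9)q; the wedge ps − pb = 60 gives 716/9 + (1/9)q − (454 - q) = 60, so q' = 391.
Then pb = 454 − 1·391 = 63 and ps = 716/9 + (1/9)·391 = 123.
Buyers' price falls by p* − pb = 117 − 63 = 54; sellers' price rises by ps − p* = 123 − 117 = 6.
So consumers capture 54/60 = 0.9 of each unit of subsidy.

Consumer share = 0.9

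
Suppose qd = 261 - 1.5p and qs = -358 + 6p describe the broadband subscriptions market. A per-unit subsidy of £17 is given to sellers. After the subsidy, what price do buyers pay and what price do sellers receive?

Buyers pay 1034/15; sellers receive 1289/15

Pre-subsidy: 261 - 1.5p = -358 + 6p gives p* = 1238/15, q* = 137.2.
With the subsidy, sellers receive ps = pb + 17 for each unit, where pb is the price buyers pay.
Supply in terms of pb becomes qs = -358 + 6(pb + 17) = -256 + 6pb. Setting this equal to demand: 261 - 1.5pb = -256 + 6pb, so pb = 1034/15.
Sellers receive ps = 1034/15 + 17 = 1289/15; q' = 261 − 1.5·(1034/15) = 157.6.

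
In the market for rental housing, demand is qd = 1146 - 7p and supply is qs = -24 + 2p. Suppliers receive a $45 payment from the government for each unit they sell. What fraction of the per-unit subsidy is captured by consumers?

Pre-subsidy: 1146 - 7p = -24 + 2p gives p* = 130, q* = 236.
With the subsidy, sellers receive ps = pb + 45 for each unit, where pb is the price buyers pay.
Supply in terms of pb becomes qs = -24 + 2(pb + 45) = 66 + 2pb. Setting this equal to demand: 1146 - 7pb = 66 + 2pb, so pb = 120.
Sellers receive ps = 120 + 45 = 165; q' = 1146 − 7·120 = 306.
Buyers' price falls by p* − pb = 130 − 120 = 10; sellers' price rises by ps − p* = 165 − 130 = 35.
So consumers capture 10/45 = 2/9 of each unit of subsidy.

Consumer share = 2/9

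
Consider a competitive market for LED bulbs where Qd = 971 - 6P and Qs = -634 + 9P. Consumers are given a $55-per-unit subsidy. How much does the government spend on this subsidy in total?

Government cost = $28985

Pre-subsidy: 971 - 6P = -634 + 9P gives P* = 107, Q* = 329.
With the rebate, buyers effectively pay Pb = Ps − 55, where Ps is the price sellers receive.
Demand in terms of Ps becomes Qd = 971 − 6(Ps − 55) = 1301 - 6Ps. Setting this equal to supply: 1301 - 6Ps = -634 + 9Ps, so Ps = 129.
Buyers pay Pb = 129 − 55 = 74; Q' = -634 + 9·129 = 527.
Government outlay = subsidy × quantity = 55 × 527 = 28985.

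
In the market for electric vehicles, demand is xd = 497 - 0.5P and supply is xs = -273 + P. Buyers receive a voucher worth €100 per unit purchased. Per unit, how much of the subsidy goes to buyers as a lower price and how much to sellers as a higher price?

Pre-subsidy: 497 - 0.5P = -273 + P gives P* = 1540/3, x* = 721/3.
With the rebate, buyers effectively pay Pb = Ps − 100, where Ps is the price sellers receive.
Demand in terms of Ps becomes xd = 497 − 0.5(Ps − 100) = 547 - 0.5Ps. Setting this equal to supply: 547 - 0.5Ps = -273 + Ps, so Ps = 1640/3.
Buyers pay Pb = 1640/3 − 100 = 1340/3; x' = -273 + 1·(1640/3) = 821/3.
Buyers' price falls by P* − Pb = 1540/3 − 1340/3 = 200/3; sellers' price rises by Ps − P* = 1640/3 − 1540/3 = 100/3.

Buyers gain 200/3 per unit; sellers gain 100/3 per unit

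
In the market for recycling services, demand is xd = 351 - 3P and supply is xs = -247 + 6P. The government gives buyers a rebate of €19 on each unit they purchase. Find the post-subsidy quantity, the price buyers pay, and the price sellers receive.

Pre-subsidy: 351 - 3P = -247 + 6P gives P* = 598/9, x* = 455/3.
With the rebate, buyers effectively pay Pb = Ps − 19, where Ps is the price sellers receive.
Demand in terms of Ps becomes xd = 351 − 3(Ps − 19) = 408 - 3Ps. Setting this equal to supply: 408 - 3Ps = -247 + 6Ps, so Ps = 655/9.
Buyers pay Pb = 655/9 − 19 = 484/9; x' = -247 + 6·(655/9) = 569/3.

x' = 569/3; buyers pay 484/9; sellers receive 655/9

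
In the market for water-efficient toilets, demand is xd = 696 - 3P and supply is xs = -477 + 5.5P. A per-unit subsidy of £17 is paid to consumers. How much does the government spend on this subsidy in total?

Government cost = £5355

Pre-subsidy: 696 - 3P = -477 + 5.5P gives P* = 138, x* = 282.
With the rebate, buyers effectively pay Pb = Ps − 17, where Ps is the price sellers receive.
Demand in terms of Ps becomes xd = 696 − 3(Ps − 17) = 747 - 3Ps. Setting this equal to supply: 747 - 3Ps = -477 + 5.5Ps, so Ps = 144.
Buyers pay Pb = 144 − 17 = 127; x' = -477 + 5.5·144 = 315.
Government outlay = subsidy × quantity = 17 × 315 = 5355.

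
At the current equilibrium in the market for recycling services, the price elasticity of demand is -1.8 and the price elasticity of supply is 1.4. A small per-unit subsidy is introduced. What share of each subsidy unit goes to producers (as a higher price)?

Producer share = 0.5625

For a small subsidy around the equilibrium, the benefit split depends on the relative slopes, which at a point are proportional to the elasticities.
Buyer share = εs/(εs + |εd|) = 1.4/(1.4 + 1.8) = 0.4375; seller share = |εd|/(εs + |εd|) = 0.5625.
So producers capture 0.5625 of the subsidy.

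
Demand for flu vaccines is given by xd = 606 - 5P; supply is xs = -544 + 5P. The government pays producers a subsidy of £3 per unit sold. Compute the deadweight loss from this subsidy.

Deadweight loss = £11.25

Pre-subsidy: 606 - 5P = -544 + 5P gives P* = 115, x* = 31.
With the subsidy, sellers receive Ps = Pb + 3 for each unit, where Pb is the price buyers pay.
Supply in terms of Pb becomes xs = -544 + 5(Pb + 3) = -529 + 5Pb. Setting this equal to demand: 606 - 5Pb = -529 + 5Pb, so Pb = 113.5.
Sellers receive Ps = 113.5 + 3 = 116.5; x' = 606 − 5·113.5 = 38.5.
The subsidy expands output by 38.5 − 31 = 7.5 past the efficient level; on those units the gap between marginal cost and willingness to pay runs from 0 up to 3.
DWL = ½ × 3 × 7.5 = 11.25.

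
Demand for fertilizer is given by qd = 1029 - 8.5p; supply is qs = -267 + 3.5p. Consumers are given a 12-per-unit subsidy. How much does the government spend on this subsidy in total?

Pre-subsidy: 1029 - 8.5p = -267 + 3.5p gives p* = 108, q* = 111.
With the rebate, buyers effectively pay pb = ps − 12, where ps is the price sellers receive.
Demand in terms of ps becomes qd = 1029 − 8.5(ps − 12) = 1131 - 8.5ps. Setting this equal to supply: 1131 - 8.5ps = -267 + 3.5ps, so ps = 116.5.
Buyers pay pb = 116.5 − 12 = 104.5; q' = -267 + 3.5·116.5 = 140.75.
Government outlay = subsidy × quantity = 12 × 140.75 = 1689.

Government cost = 1689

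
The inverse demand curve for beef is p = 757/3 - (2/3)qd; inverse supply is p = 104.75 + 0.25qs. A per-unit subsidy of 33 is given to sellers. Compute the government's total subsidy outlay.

Government cost = 6501

Pre-subsidy: 757/3 - (2/3)q = 104.75 + 0.25q gives q* = 161 and p* = 145.
With the subsidy, sellers receive ps = pb + 33 for each unit, where pb is the price buyers pay.
On the curves, pb = 757/3 - (2/3)q and ps = 104.75 + 0.25q; the wedge ps − pb = 33 gives 104.75 + 0.25q − (757/3 - (2/3)q) = 33, so q' = 197.
Then pb = 757/3 − (2/3)·197 = 121 and ps = 104.75 + 0.25·197 = 154.
Government outlay = subsidy × quantity = 33 × 197 = 6501.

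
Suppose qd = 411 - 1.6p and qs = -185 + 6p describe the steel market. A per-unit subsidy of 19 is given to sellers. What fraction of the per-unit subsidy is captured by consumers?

Pre-subsidy: 411 - 1.6p = -185 + 6p gives p* = 1490/19, q* = 5425/19.
With the subsidy, sellers receive ps = pb + 19 for each unit, where pb is the price buyers pay.
Supply in terms of pb becomes qs = -185 + 6(pb + 19) = -71 + 6pb. Setting this equal to demand: 411 - 1.6pb = -71 + 6pb, so pb = 1205/19.
Sellers receive ps = 1205/19 + 19 = 1566/19; q' = 411 − 1.6·(1205/19) = 5881/19.
Buyers' price falls by p* − pb = 1490/19 − 1205/19 = 15; sellers' price rises by ps − p* = 1566/19 − 1490/19 = 4.
So consumers capture 15/19 = 15/19 of each unit of subsidy.

Consumer share = 15/19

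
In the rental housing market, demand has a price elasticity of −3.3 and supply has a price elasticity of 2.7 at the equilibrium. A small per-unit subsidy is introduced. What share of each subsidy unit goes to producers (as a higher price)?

For a small subsidy around the equilibrium, the benefit split depends on the relative slopes, which at a point are proportional to the elasticities.
Buyer share = εs/(εs + |εd|) = 2.7/(2.7 + 3.3) = 0.45; seller share = |εd|/(εs + |εd|) = 0.55.
So producers capture 0.55 of the subsidy.

Producer share = 0.55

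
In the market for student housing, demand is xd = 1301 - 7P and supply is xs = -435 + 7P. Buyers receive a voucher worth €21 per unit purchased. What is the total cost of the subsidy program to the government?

Government cost = €10636.5

Pre-subsidy: 1301 - 7P = -435 + 7P gives P* = 124, x* = 433.
With the rebate, buyers effectively pay Pb = Ps − 21, where Ps is the price sellers receive.
Demand in terms of Ps becomes xd = 1301 − 7(Ps − 21) = 1448 - 7Ps. Setting this equal to supply: 1448 - 7Ps = -435 + 7Ps, so Ps = 134.5.
Buyers pay Pb = 134.5 − 21 = 113.5; x' = -435 + 7·134.5 = 506.5.
Government outlay = subsidy × quantity = 21 × 506.5 = 10636.5.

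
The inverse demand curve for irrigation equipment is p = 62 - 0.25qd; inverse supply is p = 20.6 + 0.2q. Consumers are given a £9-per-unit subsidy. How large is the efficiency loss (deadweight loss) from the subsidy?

Pre-subsidy: 62 - 0.25q = 20.6 + 0.2q gives q* = 92 and p* = 39.
With the rebate, buyers effectively pay pb = ps − 9, where ps is the price sellers receive.
On the curves, pb = 62 - 0.25q and ps = 20.6 + 0.2q; the wedge ps − pb = 9 gives 20.6 + 0.2q − (62 - 0.25q) = 9, so q' = 112.
Then pb = 62 − 0.25·112 = 34 and ps = 20.6 + 0.2·112 = 43.
The subsidy expands output by 112 − 92 = 20 past the efficient level; on those units the gap between marginal cost and willingness to pay runs from 0 up to 9.
DWL = ½ × 9 × 20 = 90.

Deadweight loss = £90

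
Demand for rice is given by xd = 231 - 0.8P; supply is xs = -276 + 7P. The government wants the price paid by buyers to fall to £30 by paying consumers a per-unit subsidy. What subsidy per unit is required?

At a buyer price of 30, quantity demanded is 231 − 0.8·30 = 207.
Sellers supply 207 only when they receive Ps with -276 + 7·Ps = 207, i.e. Ps = 69.
s = Ps − Pb = 69 − 30 = 39.

Required subsidy s = £39 per unit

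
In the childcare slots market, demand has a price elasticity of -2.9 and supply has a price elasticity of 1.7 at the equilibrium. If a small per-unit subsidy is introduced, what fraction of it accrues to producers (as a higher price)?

For a small subsidy around the equilibrium, the benefit split depends on the relative slopes, which at a point are proportional to the elasticities.
Buyer share = εs/(εs + |εd|) = 1.7/(1.7 + 2.9) = 17/46; seller share = |εd|/(εs + |εd|) = 29/46.
So producers capture 29/46 of the subsidy.

Producer share = 29/46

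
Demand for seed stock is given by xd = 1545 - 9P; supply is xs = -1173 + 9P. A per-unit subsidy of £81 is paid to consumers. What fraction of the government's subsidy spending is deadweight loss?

DWL / government spending = 243/734

Pre-subsidy: 1545 - 9P = -1173 + 9P gives P* = 151, x* = 186.
With the rebate, buyers effectively pay Pb = Ps − 81, where Ps is the price sellers receive.
Demand in terms of Ps becomes xd = 1545 − 9(Ps − 81) = 2274 - 9Ps. Setting this equal to supply: 2274 - 9Ps = -1173 + 9Ps, so Ps = 191.5.
Buyers pay Pb = 191.5 − 81 = 110.5; x' = -1173 + 9·191.5 = 550.5.
ΔCS = ½(186 + 550.5)(151 − 110.5) = 14914.125; ΔPS = ½(186 + 550.5)(191.5 − 151) = 14914.125.
Government spending = 81 × 550.5 = 44590.5.
DWL = ½ × 81 × (550.5 − 186) = 14762.25; fraction = 14762.25 / 44590.5 = 243/734.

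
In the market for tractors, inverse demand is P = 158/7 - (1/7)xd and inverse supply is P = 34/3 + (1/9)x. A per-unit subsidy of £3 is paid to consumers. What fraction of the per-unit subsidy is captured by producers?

Producer share = 0.4375

Pre-subsidy: 158/7 - (1/7)x = 34/3 + (1/9)x gives x* = 44.25 and P* = 16.25.
With the rebate, buyers effectively pay Pb = Ps − 3, where Ps is the price sellers receive.
On the curves, Pb = 158/7 - (1/7)x and Ps = 34/3 + (1/9)x; the wedge Ps − Pb = 3 gives 34/3 + (1/9)x − (158/7 - (1/7)x) = 3, so x' = 56.0625.
Then Pb = 158/7 − (1/7)·56.0625 = 14.5625 and Ps = 34/3 + (1/9)·56.0625 = 17.5625.
Buyers' price falls by P* − Pb = 16.25 − 14.5625 = 1.6875; sellers' price rises by Ps − P* = 17.5625 − 16.25 = 1.3125.
So producers capture 1.3125/3 = 0.4375 of each unit of subsidy.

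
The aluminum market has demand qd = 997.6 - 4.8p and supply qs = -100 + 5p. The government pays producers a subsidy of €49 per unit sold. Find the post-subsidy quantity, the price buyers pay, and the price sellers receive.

Pre-subsidy: 997.6 - 4.8p = -100 + 5p gives p* = 112, q* = 460.
With the subsidy, sellers receive ps = pb + 49 for each unit, where pb is the price buyers pay.
Supply in terms of pb becomes qs = -100 + 5(pb + 49) = 145 + 5pb. Setting this equal to demand: 997.6 - 4.8pb = 145 + 5pb, so pb = 87.
Sellers receive ps = 87 + 49 = 136; q' = 997.6 − 4.8·87 = 580.

q' = 580; buyers pay €87; sellers receive €136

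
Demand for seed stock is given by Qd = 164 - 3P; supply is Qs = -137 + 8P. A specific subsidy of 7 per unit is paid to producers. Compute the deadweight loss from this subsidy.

Deadweight loss = 588/11

Pre-subsidy: 164 - 3P = -137 + 8P gives P* = 301/11, Q* = 901/11.
With the subsidy, sellers receive Ps = Pb + 7 for each unit, where Pb is the price buyers pay.
Supply in terms of Pb becomes Qs = -137 + 8(Pb + 7) = -81 + 8Pb. Setting this equal to demand: 164 - 3Pb = -81 + 8Pb, so Pb = 245/11.
Sellers receive Ps = 245/11 + 7 = 322/11; Q' = 164 − 3·(245/11) = 1069/11.
The subsidy expands output by 1069/11 − 901/11 = 168/11 past the efficient level; on those units the gap between marginal cost and willingness to pay runs from 0 up to 7.
DWL = ½ × 7 × 168/11 = 588/11.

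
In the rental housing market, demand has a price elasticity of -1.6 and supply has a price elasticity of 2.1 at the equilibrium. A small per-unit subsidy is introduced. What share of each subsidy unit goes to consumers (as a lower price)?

Consumer share = 21/37

For a small subsidy around the equilibrium, the benefit split depends on the relative slopes, which at a point are proportional to the elasticities.
Buyer share = εs/(εs + |εd|) = 2.1/(2.1 + 1.6) = 21/37; seller share = |εd|/(εs + |εd|) = 16/37.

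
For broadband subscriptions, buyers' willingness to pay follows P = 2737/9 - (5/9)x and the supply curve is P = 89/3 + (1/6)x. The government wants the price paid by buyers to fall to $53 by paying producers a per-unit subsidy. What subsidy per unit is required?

Required subsidy s = $52 per unit

At a buyer price of 53, quantity demanded is 547.4 − 1.8·53 = 452.
Sellers supply 452 only when they receive Ps = 89/3 + (1/6)·452 = 105.
s = Ps − Pb = 105 − 53 = 52.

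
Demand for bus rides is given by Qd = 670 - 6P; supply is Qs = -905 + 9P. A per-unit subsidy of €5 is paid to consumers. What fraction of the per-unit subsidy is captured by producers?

Producer share = 0.4

Pre-subsidy: 670 - 6P = -905 + 9P gives P* = 105, Q* = 40.
With the rebate, buyers effectively pay Pb = Ps − 5, where Ps is the price sellers receive.
Demand in terms of Ps becomes Qd = 670 − 6(Ps − 5) = 700 - 6Ps. Setting this equal to supply: 700 - 6Ps = -905 + 9Ps, so Ps = 107.
Buyers pay Pb = 107 − 5 = 102; Q' = -905 + 9·107 = 58.
Buyers' price falls by P* − Pb = 105 − 102 = 3; sellers' price rises by Ps − P* = 107 − 105 = 2.
So producers capture 2/5 = 0.4 of each unit of subsidy.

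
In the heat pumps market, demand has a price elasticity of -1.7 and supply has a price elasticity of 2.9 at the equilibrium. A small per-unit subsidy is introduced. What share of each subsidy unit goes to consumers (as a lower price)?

Consumer share = 29/46

For a small subsidy around the equilibrium, the benefit split depends on the relative slopes, which at a point are proportional to the elasticities.
Buyer share = εs/(εs + |εd|) = 2.9/(2.9 + 1.7) = 29/46; seller share = |εd|/(εs + |εd|) = 17/46.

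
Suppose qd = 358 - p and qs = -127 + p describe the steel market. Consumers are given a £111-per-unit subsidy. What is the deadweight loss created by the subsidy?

Deadweight loss = £3080.25

Pre-subsidy: 358 - p = -127 + p gives p* = 242.5, q* = 115.5.
With the rebate, buyers effectively pay pb = ps − 111, where ps is the price sellers receive.
Demand in terms of ps becomes qd = 358 − 1(ps − 111) = 469 - ps. Setting this equal to supply: 469 - ps = -127 + ps, so ps = 298.
Buyers pay pb = 298 − 111 = 187; q' = -127 + 1·298 = 171.
The subsidy expands output by 171 − 115.5 = 55.5 past the efficient level; on those units the gap between marginal cost and willingness to pay runs from 0 up to 111.
DWL = ½ × 111 × 55.5 = 3080.25.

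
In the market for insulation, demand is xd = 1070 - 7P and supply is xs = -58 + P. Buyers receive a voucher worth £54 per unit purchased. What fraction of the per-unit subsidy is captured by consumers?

Consumer share = 0.125

Pre-subsidy: 1070 - 7P = -58 + P gives P* = 141, x* = 83.
With the rebate, buyers effectively pay Pb = Ps − 54, where Ps is the price sellers receive.
Demand in terms of Ps becomes xd = 1070 − 7(Ps − 54) = 1448 - 7Ps. Setting this equal to supply: 1448 - 7Ps = -58 + Ps, so Ps = 188.25.
Buyers pay Pb = 188.25 − 54 = 134.25; x' = -58 + 1·188.25 = 130.25.
Buyers' price falls by P* − Pb = 141 − 134.25 = 6.75; sellers' price rises by Ps − P* = 188.25 − 141 = 47.25.
So consumers capture 6.75/54 = 0.125 of each unit of subsidy.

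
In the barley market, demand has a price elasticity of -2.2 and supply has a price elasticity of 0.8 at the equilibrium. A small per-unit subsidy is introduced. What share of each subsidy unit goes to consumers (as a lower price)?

Consumer share = 4/15

For a small subsidy around the equilibrium, the benefit split depends on the relative slopes, which at a point are proportional to the elasticities.
Buyer share = εs/(εs + |εd|) = 0.8/(0.8 + 2.2) = 4/15; seller share = |εd|/(εs + |εd|) = 11/15.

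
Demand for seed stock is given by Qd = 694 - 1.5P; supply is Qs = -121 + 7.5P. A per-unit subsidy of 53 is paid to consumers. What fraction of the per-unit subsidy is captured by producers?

Pre-subsidy: 694 - 1.5P = -121 + 7.5P gives P* = 815/9, Q* = 3349/6.
With the rebate, buyers effectively pay Pb = Ps − 53, where Ps is the price sellers receive.
Demand in terms of Ps becomes Qd = 694 − 1.5(Ps − 53) = 773.5 - 1.5Ps. Setting this equal to supply: 773.5 - 1.5Ps = -121 + 7.5Ps, so Ps = 1789/18.
Buyers pay Pb = 1789/18 − 53 = 835/18; Q' = -121 + 7.5·(1789/18) = 7493/12.
Buyers' price falls by P* − Pb = 815/9 − 835/18 = 265/6; sellers' price rises by Ps − P* = 1789/18 − 815/9 = 53/6.
So producers capture (53/6)/53 = 1/6 of each unit of subsidy.

Producer share = 1/6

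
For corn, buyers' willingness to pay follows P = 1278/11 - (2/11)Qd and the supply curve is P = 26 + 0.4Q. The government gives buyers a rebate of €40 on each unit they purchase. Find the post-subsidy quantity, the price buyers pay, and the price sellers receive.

Pre-subsidy: 1278/11 - (2/11)Q = 26 + 0.4Q gives Q* = 155 and P* = 88.
With the rebate, buyers effectively pay Pb = Ps − 40, where Ps is the price sellers receive.
On the curves, Pb = 1278/11 - (2/11)Q and Ps = 26 + 0.4Q; the wedge Ps − Pb = 40 gives 26 + 0.4Q − (1278/11 - (2/11)Q) = 40, so Q' = 223.75.
Then Pb = 1278/11 − (2/11)·223.75 = 75.5 and Ps = 26 + 0.4·223.75 = 115.5.

Q' = 223.75; buyers pay €75.5; sellers receive €115.5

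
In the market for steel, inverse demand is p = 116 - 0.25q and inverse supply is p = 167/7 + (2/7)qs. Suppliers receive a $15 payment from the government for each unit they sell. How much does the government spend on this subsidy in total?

Pre-subsidy: 116 - 0.25q = 167/7 + (2/7)q gives q* = 172 and p* = 73.
With the subsidy, sellers receive ps = pb + 15 for each unit, where pb is the price buyers pay.
On the curves, pb = 116 - 0.25q and ps = 167/7 + (2/7)q; the wedge ps − pb = 15 gives 167/7 + (2/7)q − (116 - 0.25q) = 15, so q' = 200.
Then pb = 116 − 0.25·200 = 66 and ps = 167/7 + (2/7)·200 = 81.
Government outlay = subsidy × quantity = 15 × 200 = 3000.

Government cost = $3000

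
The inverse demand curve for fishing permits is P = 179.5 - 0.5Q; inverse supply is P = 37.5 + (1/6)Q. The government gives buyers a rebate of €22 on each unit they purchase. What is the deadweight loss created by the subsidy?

Pre-subsidy: 179.5 - 0.5Q = 37.5 + (1/6)Q gives Q* = 213 and P* = 73.
With the rebate, buyers effectively pay Pb = Ps − 22, where Ps is the price sellers receive.
On the curves, Pb = 179.5 - 0.5Q and Ps = 37.5 + (1/6)Q; the wedge Ps − Pb = 22 gives 37.5 + (1/6)Q − (179.5 - 0.5Q) = 22, so Q' = 246.
Then Pb = 179.5 − 0.5·246 = 56.5 and Ps = 37.5 + (1/6)·246 = 78.5.
The subsidy expands output by 246 − 213 = 33 past the efficient level; on those units the gap between marginal cost and willingness to pay runs from 0 up to 22.
DWL = ½ × 22 × 33 = 363.

Deadweight loss = €363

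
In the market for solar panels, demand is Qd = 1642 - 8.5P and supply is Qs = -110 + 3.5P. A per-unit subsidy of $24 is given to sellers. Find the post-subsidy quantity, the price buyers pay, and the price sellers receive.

Q' = 460.5; buyers pay $139; sellers receive $163

Pre-subsidy: 1642 - 8.5P = -110 + 3.5P gives P* = 146, Q* = 401.
With the subsidy, sellers receive Ps = Pb + 24 for each unit, where Pb is the price buyers pay.
Supply in terms of Pb becomes Qs = -110 + 3.5(Pb + 24) = -26 + 3.5Pb. Setting this equal to demand: 1642 - 8.5Pb = -26 + 3.5Pb, so Pb = 139.
Sellers receive Ps = 139 + 24 = 163; Q' = 1642 − 8.5·139 = 460.5.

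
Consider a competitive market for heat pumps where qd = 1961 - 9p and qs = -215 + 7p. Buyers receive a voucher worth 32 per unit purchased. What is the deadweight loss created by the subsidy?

Pre-subsidy: 1961 - 9p = -215 + 7p gives p* = 136, q* = 737.
With the rebate, buyers effectively pay pb = ps − 32, where ps is the price sellers receive.
Demand in terms of ps becomes qd = 1961 − 9(ps − 32) = 2249 - 9ps. Setting this equal to supply: 2249 - 9ps = -215 + 7ps, so ps = 154.
Buyers pay pb = 154 − 32 = 122; q' = -215 + 7·154 = 863.
The subsidy expands output by 863 − 737 = 126 past the efficient level; on those units the gap between marginal cost and willingness to pay runs from 0 up to 32.
DWL = ½ × 32 × 126 = 2016.

Deadweight loss = 2016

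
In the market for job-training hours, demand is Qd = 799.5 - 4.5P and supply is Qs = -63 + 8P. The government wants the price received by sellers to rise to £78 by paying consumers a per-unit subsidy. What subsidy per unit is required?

At a seller price of 78, quantity supplied is -63 + 8·78 = 561.
Buyers absorb 561 only when they pay Pb with 799.5 − 4.5·Pb = 561, i.e. Pb = 53.
s = Ps − Pb = 78 − 53 = 25.

Required subsidy s = £25 per unit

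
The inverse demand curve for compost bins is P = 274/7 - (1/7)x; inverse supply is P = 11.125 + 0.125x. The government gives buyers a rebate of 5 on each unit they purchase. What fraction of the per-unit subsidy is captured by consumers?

Pre-subsidy: 274/7 - (1/7)x = 11.125 + 0.125x gives x* = 104.6 and P* = 24.2.
With the rebate, buyers effectively pay Pb = Ps − 5, where Ps is the price sellers receive.
On the curves, Pb = 274/7 - (1/7)x and Ps = 11.125 + 0.125x; the wedge Ps − Pb = 5 gives 11.125 + 0.125x − (274/7 - (1/7)x) = 5, so x' = 1849/15.
Then Pb = 274/7 − (1/7)·(1849/15) = 323/15 and Ps = 11.125 + 0.125·(1849/15) = 398/15.
Buyers' price falls by P* − Pb = 24.2 − 323/15 = 8/3; sellers' price rises by Ps − P* = 398/15 − 24.2 = 7/3.
So consumers capture (8/3)/5 = 8/15 of each unit of subsidy.

Consumer share = 8/15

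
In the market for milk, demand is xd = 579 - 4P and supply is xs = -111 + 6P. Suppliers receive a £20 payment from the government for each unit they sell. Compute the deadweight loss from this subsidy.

Deadweight loss = £480

Pre-subsidy: 579 - 4P = -111 + 6P gives P* = 69, x* = 303.
With the subsidy, sellers receive Ps = Pb + 20 for each unit, where Pb is the price buyers pay.
Supply in terms of Pb becomes xs = -111 + 6(Pb + 20) = 9 + 6Pb. Setting this equal to demand: 579 - 4Pb = 9 + 6Pb, so Pb = 57.
Sellers receive Ps = 57 + 20 = 77; x' = 579 − 4·57 = 351.
The subsidy expands output by 351 − 303 = 48 past the efficient level; on those units the gap between marginal cost and willingness to pay runs from 0 up to 20.
DWL = ½ × 20 × 48 = 480.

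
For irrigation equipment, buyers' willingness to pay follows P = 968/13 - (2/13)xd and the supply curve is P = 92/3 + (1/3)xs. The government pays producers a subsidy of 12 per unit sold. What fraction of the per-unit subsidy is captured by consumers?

Pre-subsidy: 968/13 - (2/13)x = 92/3 + (1/3)x gives x* = 1708/19 and P* = 1152/19.
With the subsidy, sellers receive Ps = Pb + 12 for each unit, where Pb is the price buyers pay.
On the curves, Pb = 968/13 - (2/13)x and Ps = 92/3 + (1/3)x; the wedge Ps − Pb = 12 gives 92/3 + (1/3)x − (968/13 - (2/13)x) = 12, so x' = 2176/19.
Then Pb = 968/13 − (2/13)·(2176/19) = 1080/19 and Ps = 92/3 + (1/3)·(2176/19) = 1308/19.
Buyers' price falls by P* − Pb = 1152/19 − 1080/19 = 72/19; sellers' price rises by Ps − P* = 1308/19 − 1152/19 = 156/19.
So consumers capture (72/19)/12 = 6/19 of each unit of subsidy.

Consumer share = 6/19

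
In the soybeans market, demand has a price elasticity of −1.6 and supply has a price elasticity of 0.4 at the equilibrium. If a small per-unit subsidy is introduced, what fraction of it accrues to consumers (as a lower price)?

Consumer share = 0.2

For a small subsidy around the equilibrium, the benefit split depends on the relative slopes, which at a point are proportional to the elasticities.
Buyer share = εs/(εs + |εd|) = 0.4/(0.4 + 1.6) = 0.2; seller share = |εd|/(εs + |εd|) = 0.8.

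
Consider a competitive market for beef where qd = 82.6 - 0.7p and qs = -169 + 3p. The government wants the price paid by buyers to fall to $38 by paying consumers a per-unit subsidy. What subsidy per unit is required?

At a buyer price of 38, quantity demanded is 82.6 − 0.7·38 = 56.
Sellers supply 56 only when they receive ps with -169 + 3·ps = 56, i.e. ps = 75.
s = ps − pb = 75 − 38 = 37.

Required subsidy s = $37 per unit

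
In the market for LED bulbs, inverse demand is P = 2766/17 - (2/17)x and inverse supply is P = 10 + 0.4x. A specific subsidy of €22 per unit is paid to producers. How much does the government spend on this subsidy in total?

Government cost = €7425

Pre-subsidy: 2766/17 - (2/17)x = 10 + 0.4x gives x* = 295 and P* = 128.
With the subsidy, sellers receive Ps = Pb + 22 for each unit, where Pb is the price buyers pay.
On the curves, Pb = 2766/17 - (2/17)x and Ps = 10 + 0.4x; the wedge Ps − Pb = 22 gives 10 + 0.4x − (2766/17 - (2/17)x) = 22, so x' = 337.5.
Then Pb = 2766/17 − (2/17)·337.5 = 123 and Ps = 10 + 0.4·337.5 = 145.
Government outlay = subsidy × quantity = 22 × 337.5 = 7425.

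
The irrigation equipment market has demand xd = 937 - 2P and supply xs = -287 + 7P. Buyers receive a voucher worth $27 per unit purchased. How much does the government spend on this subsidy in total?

Government cost = $19089

Pre-subsidy: 937 - 2P = -287 + 7P gives P* = 136, x* = 665.
With the rebate, buyers effectively pay Pb = Ps − 27, where Ps is the price sellers receive.
Demand in terms of Ps becomes xd = 937 − 2(Ps − 27) = 991 - 2Ps. Setting this equal to supply: 991 - 2Ps = -287 + 7Ps, so Ps = 142.
Buyers pay Pb = 142 − 27 = 115; x' = -287 + 7·142 = 707.
Government outlay = subsidy × quantity = 27 × 707 = 19089.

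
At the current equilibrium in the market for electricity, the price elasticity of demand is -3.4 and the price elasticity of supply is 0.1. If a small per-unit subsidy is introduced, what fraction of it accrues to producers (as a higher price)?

Producer share = 34/35

For a small subsidy around the equilibrium, the benefit split depends on the relative slopes, which at a point are proportional to the elasticities.
Buyer share = εs/(εs + |εd|) = 0.1/(0.1 + 3.4) = 1/35; seller share = |εd|/(εs + |εd|) = 34/35.
So producers capture 34/35 of the subsidy.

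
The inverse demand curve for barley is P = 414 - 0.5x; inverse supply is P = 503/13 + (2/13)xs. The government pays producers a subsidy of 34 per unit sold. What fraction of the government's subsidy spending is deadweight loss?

DWL / government spending = 13/313

Pre-subsidy: 414 - 0.5x = 503/13 + (2/13)x gives x* = 574 and P* = 127.
With the subsidy, sellers receive Ps = Pb + 34 for each unit, where Pb is the price buyers pay.
On the curves, Pb = 414 - 0.5x and Ps = 503/13 + (2/13)x; the wedge Ps − Pb = 34 gives 503/13 + (2/13)x − (414 - 0.5x) = 34, so x' = 626.
Then Pb = 414 − 0.5·626 = 101 and Ps = 503/13 + (2/13)·626 = 135.
ΔCS = ½(574 + 626)(127 − 101) = 15600; ΔPS = ½(574 + 626)(135 − 127) = 4800.
Government spending = 34 × 626 = 21284.
DWL = ½ × 34 × (626 − 574) = 884; fraction = 884 / 21284 = 13/313.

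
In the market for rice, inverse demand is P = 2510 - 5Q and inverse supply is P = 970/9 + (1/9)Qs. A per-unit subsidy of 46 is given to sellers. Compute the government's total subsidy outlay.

Pre-subsidy: 2510 - 5Q = 970/9 + (1/9)Q gives Q* = 470 and P* = 160.
With the subsidy, sellers receive Ps = Pb + 46 for each unit, where Pb is the price buyers pay.
On the curves, Pb = 2510 - 5Q and Ps = 970/9 + (1/9)Q; the wedge Ps − Pb = 46 gives 970/9 + (1/9)Q − (2510 - 5Q) = 46, so Q' = 479.
Then Pb = 2510 − 5·479 = 115 and Ps = 970/9 + (1/9)·479 = 161.
Government outlay = subsidy × quantity = 46 × 479 = 22034.

Government cost = 22034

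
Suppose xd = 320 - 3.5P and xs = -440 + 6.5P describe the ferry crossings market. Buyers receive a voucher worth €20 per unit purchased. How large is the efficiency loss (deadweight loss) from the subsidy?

Pre-subsidy: 320 - 3.5P = -440 + 6.5P gives P* = 76, x* = 54.
With the rebate, buyers effectively pay Pb = Ps − 20, where Ps is the price sellers receive.
Demand in terms of Ps becomes xd = 320 − 3.5(Ps − 20) = 390 - 3.5Ps. Setting this equal to supply: 390 - 3.5Ps = -440 + 6.5Ps, so Ps = 83.
Buyers pay Pb = 83 − 20 = 63; x' = -440 + 6.5·83 = 99.5.
The subsidy expands output by 99.5 − 54 = 45.5 past the efficient level; on those units the gap between marginal cost and willingness to pay runs from 0 up to 20.
DWL = ½ × 20 × 45.5 = 455.

Deadweight loss = €455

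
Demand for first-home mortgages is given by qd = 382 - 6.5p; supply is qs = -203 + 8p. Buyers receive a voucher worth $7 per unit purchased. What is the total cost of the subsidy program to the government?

Government cost = 29407/29

Pre-subsidy: 382 - 6.5p = -203 + 8p gives p* = 1170/29, q* = 3473/29.
With the rebate, buyers effectively pay pb = ps − 7, where ps is the price sellers receive.
Demand in terms of ps becomes qd = 382 − 6.5(ps − 7) = 427.5 - 6.5ps. Setting this equal to supply: 427.5 - 6.5ps = -203 + 8ps, so ps = 1261/29.
Buyers pay pb = 1261/29 − 7 = 1058/29; q' = -203 + 8·(1261/29) = 4201/29.
Government outlay = subsidy × quantity = 7 × 4201/29 = 29407/29.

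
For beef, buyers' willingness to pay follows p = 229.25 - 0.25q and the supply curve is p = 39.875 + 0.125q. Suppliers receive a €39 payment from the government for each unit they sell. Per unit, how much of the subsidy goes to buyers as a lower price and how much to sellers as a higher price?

Pre-subsidy: 229.25 - 0.25q = 39.875 + 0.125q gives q* = 505 and p* = 103.
With the subsidy, sellers receive ps = pb + 39 for each unit, where pb is the price buyers pay.
On the curves, pb = 229.25 - 0.25q and ps = 39.875 + 0.125q; the wedge ps − pb = 39 gives 39.875 + 0.125q − (229.25 - 0.25q) = 39, so q' = 609.
Then pb = 229.25 − 0.25·609 = 77 and ps = 39.875 + 0.125·609 = 116.
Buyers' price falls by p* − pb = 103 − 77 = 26; sellers' price rises by ps − p* = 116 − 103 = 13.

Buyers gain €26 per unit; sellers gain €13 per unit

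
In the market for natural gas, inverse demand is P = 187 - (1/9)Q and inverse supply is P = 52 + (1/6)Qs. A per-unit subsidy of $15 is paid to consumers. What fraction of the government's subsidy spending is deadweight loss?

DWL / government spending = 0.05

Pre-subsidy: 187 - (1/9)Q = 52 + (1/6)Q gives Q* = 486 and P* = 133.
With the rebate, buyers effectively pay Pb = Ps − 15, where Ps is the price sellers receive.
On the curves, Pb = 187 - (1/9)Q and Ps = 52 + (1/6)Q; the wedge Ps − Pb = 15 gives 52 + (1/6)Q − (187 - (1/9)Q) = 15, so Q' = 540.
Then Pb = 187 − (1/9)·540 = 127 and Ps = 52 + (1/6)·540 = 142.
ΔCS = ½(486 + 540)(133 − 127) = 3078; ΔPS = ½(486 + 540)(142 − 133) = 4617.
Government spending = 15 × 540 = 8100.
DWL = ½ × 15 × (540 − 486) = 405; fraction = 405 / 8100 = 0.05.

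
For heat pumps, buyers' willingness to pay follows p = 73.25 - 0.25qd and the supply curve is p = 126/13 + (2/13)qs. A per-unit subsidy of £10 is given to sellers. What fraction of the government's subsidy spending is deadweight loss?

Pre-subsidy: 73.25 - 0.25q = 126/13 + (2/13)q gives q* = 3305/21 and p* = 712/21.
With the subsidy, sellers receive ps = pb + 10 for each unit, where pb is the price buyers pay.
On the curves, pb = 73.25 - 0.25q and ps = 126/13 + (2/13)q; the wedge ps − pb = 10 gives 126/13 + (2/13)q − (73.25 - 0.25q) = 10, so q' = 1275/7.
Then pb = 73.25 − 0.25·(1275/7) = 194/7 and ps = 126/13 + (2/13)·(1275/7) = 264/7.
ΔCS = ½(3305/21 + 1275/7)(712/21 − 194/7) = 463450/441; ΔPS = ½(3305/21 + 1275/7)(264/7 − 712/21) = 285200/441.
Government spending = 10 × 1275/7 = 12750/7.
DWL = ½ × 10 × (1275/7 − 3305/21) = 2600/21; fraction = (2600/21) / (12750/7) = 52/765.

DWL / government spending = 52/765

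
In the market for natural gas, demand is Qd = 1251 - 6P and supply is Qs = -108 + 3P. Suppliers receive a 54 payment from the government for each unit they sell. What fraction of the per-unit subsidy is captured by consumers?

Pre-subsidy: 1251 - 6P = -108 + 3P gives P* = 151, Q* = 345.
With the subsidy, sellers receive Ps = Pb + 54 for each unit, where Pb is the price buyers pay.
Supply in terms of Pb becomes Qs = -108 + 3(Pb + 54) = 54 + 3Pb. Setting this equal to demand: 1251 - 6Pb = 54 + 3Pb, so Pb = 133.
Sellers receive Ps = 133 + 54 = 187; Q' = 1251 − 6·133 = 453.
Buyers' price falls by P* − Pb = 151 − 133 = 18; sellers' price rises by Ps − P* = 187 − 151 = 36.
So consumers capture 18/54 = 1/3 of each unit of subsidy.

Consumer share = 1/3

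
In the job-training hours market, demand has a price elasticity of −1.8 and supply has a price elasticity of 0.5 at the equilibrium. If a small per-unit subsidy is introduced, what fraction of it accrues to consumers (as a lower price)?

For a small subsidy around the equilibrium, the benefit split depends on the relative slopes, which at a point are proportional to the elasticities.
Buyer share = εs/(εs + |εd|) = 0.5/(0.5 + 1.8) = 5/23; seller share = |εd|/(εs + |εd|) = 18/23.

Consumer share = 5/23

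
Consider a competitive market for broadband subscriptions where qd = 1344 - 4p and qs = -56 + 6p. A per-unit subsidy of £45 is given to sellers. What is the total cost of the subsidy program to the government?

Government cost = £40140

Pre-subsidy: 1344 - 4p = -56 + 6p gives p* = 140, q* = 784.
With the subsidy, sellers receive ps = pb + 45 for each unit, where pb is the price buyers pay.
Supply in terms of pb becomes qs = -56 + 6(pb + 45) = 214 + 6pb. Setting this equal to demand: 1344 - 4pb = 214 + 6pb, so pb = 113.
Sellers receive ps = 113 + 45 = 158; q' = 1344 − 4·113 = 892.
Government outlay = subsidy × quantity = 45 × 892 = 40140.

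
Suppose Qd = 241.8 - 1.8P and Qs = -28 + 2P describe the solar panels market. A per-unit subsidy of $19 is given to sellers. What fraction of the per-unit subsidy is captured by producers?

Pre-subsidy: 241.8 - 1.8P = -28 + 2P gives P* = 71, Q* = 114.
With the subsidy, sellers receive Ps = Pb + 19 for each unit, where Pb is the price buyers pay.
Supply in terms of Pb becomes Qs = -28 + 2(Pb + 19) = 10 + 2Pb. Setting this equal to demand: 241.8 - 1.8Pb = 10 + 2Pb, so Pb = 61.
Sellers receive Ps = 61 + 19 = 80; Q' = 241.8 − 1.8·61 = 132.
Buyers' price falls by P* − Pb = 71 − 61 = 10; sellers' price rises by Ps − P* = 80 − 71 = 9.
So producers capture 9/19 = 9/19 of each unit of subsidy.

Producer share = 9/19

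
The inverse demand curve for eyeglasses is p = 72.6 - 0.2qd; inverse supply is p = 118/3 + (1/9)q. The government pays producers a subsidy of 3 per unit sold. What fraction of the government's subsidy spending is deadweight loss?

Pre-subsidy: 72.6 - 0.2q = 118/3 + (1/9)q gives q* = 1497/14 and p* = 717/14.
With the subsidy, sellers receive ps = pb + 3 for each unit, where pb is the price buyers pay.
On the curves, pb = 72.6 - 0.2q and ps = 118/3 + (1/9)q; the wedge ps − pb = 3 gives 118/3 + (1/9)q − (72.6 - 0.2q) = 3, so q' = 816/7.
Then pb = 72.6 − 0.2·(816/7) = 345/7 and ps = 118/3 + (1/9)·(816/7) = 366/7.
ΔCS = ½(1497/14 + 816/7)(717/14 − 345/7) = 12069/56; ΔPS = ½(1497/14 + 816/7)(366/7 − 717/14) = 6705/56.
Government spending = 3 × 816/7 = 2448/7.
DWL = ½ × 3 × (816/7 − 1497/14) = 405/28; fraction = (405/28) / (2448/7) = 45/1088.

DWL / government spending = 45/1088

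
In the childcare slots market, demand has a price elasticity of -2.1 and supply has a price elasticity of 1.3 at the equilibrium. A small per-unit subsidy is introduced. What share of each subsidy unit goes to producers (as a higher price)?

Producer share = 21/34

For a small subsidy around the equilibrium, the benefit split depends on the relative slopes, which at a point are proportional to the elasticities.
Buyer share = εs/(εs + |εd|) = 1.3/(1.3 + 2.1) = 13/34; seller share = |εd|/(εs + |εd|) = 21/34.
So producers capture 21/34 of the subsidy.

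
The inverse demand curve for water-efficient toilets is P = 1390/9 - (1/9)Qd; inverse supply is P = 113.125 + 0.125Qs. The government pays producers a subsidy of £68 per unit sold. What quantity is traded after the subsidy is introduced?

Q' = 463

Pre-subsidy: 1390/9 - (1/9)Q = 113.125 + 0.125Q gives Q* = 175 and P* = 135.
With the subsidy, sellers receive Ps = Pb + 68 for each unit, where Pb is the price buyers pay.
On the curves, Pb = 1390/9 - (1/9)Q and Ps = 113.125 + 0.125Q; the wedge Ps − Pb = 68 gives 113.125 + 0.125Q − (1390/9 - (1/9)Q) = 68, so Q' = 463.
Then Pb = 1390/9 − (1/9)·463 = 103 and Ps = 113.125 + 0.125·463 = 171.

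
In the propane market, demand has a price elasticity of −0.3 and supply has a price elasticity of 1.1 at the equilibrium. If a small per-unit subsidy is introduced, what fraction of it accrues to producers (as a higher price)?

Producer share = 3/14

For a small subsidy around the equilibrium, the benefit split depends on the relative slopes, which at a point are proportional to the elasticities.
Buyer share = εs/(εs + |εd|) = 1.1/(1.1 + 0.3) = 11/14; seller share = |εd|/(εs + |εd|) = 3/14.
So producers capture 3/14 of the subsidy.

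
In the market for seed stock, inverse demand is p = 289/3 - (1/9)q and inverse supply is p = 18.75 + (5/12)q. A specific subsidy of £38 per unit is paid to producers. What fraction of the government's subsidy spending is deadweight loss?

Pre-subsidy: 289/3 - (1/9)q = 18.75 + (5/12)q gives q* = 147 and p* = 80.
With the subsidy, sellers receive ps = pb + 38 for each unit, where pb is the price buyers pay.
On the curves, pb = 289/3 - (1/9)q and ps = 18.75 + (5/12)q; the wedge ps − pb = 38 gives 18.75 + (5/12)q − (289/3 - (1/9)q) = 38, so q' = 219.
Then pb = 289/3 − (1/9)·219 = 72 and ps = 18.75 + (5/12)·219 = 110.
ΔCS = ½(147 + 219)(80 − 72) = 1464; ΔPS = ½(147 + 219)(110 − 80) = 5490.
Government spending = 38 × 219 = 8322.
DWL = ½ × 38 × (219 − 147) = 1368; fraction = 1368 / 8322 = 12/73.

DWL / government spending = 12/73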